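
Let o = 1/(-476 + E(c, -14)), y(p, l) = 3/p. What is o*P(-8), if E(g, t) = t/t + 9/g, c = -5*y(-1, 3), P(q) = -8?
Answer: 10/593 ≈ 0.016863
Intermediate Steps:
c = 15 (c = -15/(-1) = -15*(-1) = -5*(-3) = 15)
E(g, t) = 1 + 9/g
o = -5/2372 (o = 1/(-476 + (9 + 15)/15) = 1/(-476 + (1/15)*24) = 1/(-476 + 8/5) = 1/(-2372/5) = -5/2372 ≈ -0.0021079)
o*P(-8) = -5/2372*(-8) = 10/593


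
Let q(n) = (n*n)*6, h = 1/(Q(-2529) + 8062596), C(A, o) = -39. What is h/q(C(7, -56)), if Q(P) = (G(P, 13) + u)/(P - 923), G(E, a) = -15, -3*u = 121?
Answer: 863/63498893822091 ≈ 1.3591e-11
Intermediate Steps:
u = -121/3 (u = -⅓*121 = -121/3 ≈ -40.333)
Q(P) = -166/(3*(-923 + P)) (Q(P) = (-15 - 121/3)/(P - 923) = -166/(3*(-923 + P)))
h = 5178/41748122171 (h = 1/(-166/(-2769 + 3*(-2529)) + 8062596) = 1/(-166/(-2769 - 7587) + 8062596) = 1/(-166/(-10356) + 8062596) = 1/(-166*(-1/10356) + 8062596) = 1/(83/5178 + 8062596) = 1/(41748122171/5178) = 5178/41748122171 ≈ 1.2403e-7)
q(n) = 6*n² (q(n) = n²*6 = 6*n²)
h/q(C(7, -56)) = 5178/(41748122171*((6*(-39)²))) = 5178/(41748122171*((6*1521))) = (5178/41748122171)/9126 = (5178/41748122171)*(1/9126) = 863/63498893822091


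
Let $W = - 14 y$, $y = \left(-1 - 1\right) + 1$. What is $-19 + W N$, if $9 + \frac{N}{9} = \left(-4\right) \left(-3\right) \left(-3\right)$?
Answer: $-5689$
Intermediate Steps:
$y = -1$ ($y = -2 + 1 = -1$)
$N = -405$ ($N = -81 + 9 \left(-4\right) \left(-3\right) \left(-3\right) = -81 + 9 \cdot 12 \left(-3\right) = -81 + 9 \left(-36\right) = -81 - 324 = -405$)
$W = 14$ ($W = \left(-14\right) \left(-1\right) = 14$)
$-19 + W N = -19 + 14 \left(-405\right) = -19 - 5670 = -5689$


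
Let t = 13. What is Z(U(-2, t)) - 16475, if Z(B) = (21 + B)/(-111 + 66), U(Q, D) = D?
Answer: -741409/45 ≈ -16476.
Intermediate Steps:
Z(B) = -7/15 - B/45 (Z(B) = (21 + B)/(-45) = (21 + B)*(-1/45) = -7/15 - B/45)
Z(U(-2, t)) - 16475 = (-7/15 - 1/45*13) - 16475 = (-7/15 - 13/45) - 16475 = -34/45 - 16475 = -741409/45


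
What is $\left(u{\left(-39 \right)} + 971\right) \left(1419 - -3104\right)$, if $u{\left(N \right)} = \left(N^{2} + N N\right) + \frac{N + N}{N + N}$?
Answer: $18155322$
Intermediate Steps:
$u{\left(N \right)} = 1 + 2 N^{2}$ ($u{\left(N \right)} = \left(N^{2} + N^{2}\right) + \frac{2 N}{2 N} = 2 N^{2} + 2 N \frac{1}{2 N} = 2 N^{2} + 1 = 1 + 2 N^{2}$)
$\left(u{\left(-39 \right)} + 971\right) \left(1419 - -3104\right) = \left(\left(1 + 2 \left(-39\right)^{2}\right) + 971\right) \left(1419 - -3104\right) = \left(\left(1 + 2 \cdot 1521\right) + 971\right) \left(1419 + 3104\right) = \left(\left(1 + 3042\right) + 971\right) 4523 = \left(3043 + 971\right) 4523 = 4014 \cdot 4523 = 18155322$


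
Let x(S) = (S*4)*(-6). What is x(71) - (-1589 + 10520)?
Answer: -10635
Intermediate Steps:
x(S) = -24*S (x(S) = (4*S)*(-6) = -24*S)
x(71) - (-1589 + 10520) = -24*71 - (-1589 + 10520) = -1704 - 1*8931 = -1704 - 8931 = -10635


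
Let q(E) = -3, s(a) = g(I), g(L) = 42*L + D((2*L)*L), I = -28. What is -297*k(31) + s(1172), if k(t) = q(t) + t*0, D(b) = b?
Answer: 1283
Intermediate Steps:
g(L) = 2*L² + 42*L (g(L) = 42*L + (2*L)*L = 42*L + 2*L² = 2*L² + 42*L)
s(a) = 392 (s(a) = 2*(-28)*(21 - 28) = 2*(-28)*(-7) = 392)
k(t) = -3 (k(t) = -3 + t*0 = -3 + 0 = -3)
-297*k(31) + s(1172) = -297*(-3) + 392 = 891 + 392 = 1283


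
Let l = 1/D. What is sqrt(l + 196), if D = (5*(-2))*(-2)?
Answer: sqrt(19605)/10 ≈ 14.002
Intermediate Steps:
D = 20 (D = -10*(-2) = 20)
l = 1/20 ≈ 0.050000
sqrt(l + 196) = sqrt(1/20 + 196) = sqrt(3921/20) = sqrt(19605)/10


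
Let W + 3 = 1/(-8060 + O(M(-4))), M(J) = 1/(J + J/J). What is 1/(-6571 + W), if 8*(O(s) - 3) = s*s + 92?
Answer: -579275/3808153922 ≈ -0.00015211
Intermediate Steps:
M(J) = 1/(1 + J) (M(J) = 1/(J + 1) = 1/(1 + J))
O(s) = 29/2 + s²/8 (O(s) = 3 + (s*s + 92)/8 = 3 + (s² + 92)/8 = 3 + (92 + s²)/8 = 3 + (23/2 + s²/8) = 29/2 + s²/8)
W = -1737897/579275 (W = -3 + 1/(-8060 + (29/2 + (1/(1 - 4))²/8)) = -3 + 1/(-8060 + (29/2 + (1/(-3))²/8)) = -3 + 1/(-8060 + (29/2 + (-⅓)²/8)) = -3 + 1/(-8060 + (29/2 + (⅛)*(⅑))) = -3 + 1/(-8060 + (29/2 + 1/72)) = -3 + 1/(-8060 + 1045/72) = -3 + 1/(-579275/72) = -3 - 72/579275 = -1737897/579275 ≈ -3.0001)
1/(-6571 + W) = 1/(-6571 - 1737897/579275) = 1/(-3808153922/579275) = -579275/3808153922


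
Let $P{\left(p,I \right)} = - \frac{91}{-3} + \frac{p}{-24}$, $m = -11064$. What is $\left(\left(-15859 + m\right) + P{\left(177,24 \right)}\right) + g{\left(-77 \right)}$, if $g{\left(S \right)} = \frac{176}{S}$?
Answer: $- \frac{4519591}{168} \approx -26902.0$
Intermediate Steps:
$P{\left(p,I \right)} = \frac{91}{3} - \frac{p}{24}$ ($P{\left(p,I \right)} = \left(-91\right) \left(- \frac{1}{3}\right) + p \left(- \frac{1}{24}\right) = \frac{91}{3} - \frac{p}{24}$)
$\left(\left(-15859 + m\right) + P{\left(177,24 \right)}\right) + g{\left(-77 \right)} = \left(\left(-15859 - 11064\right) + \left(\frac{91}{3} - \frac{59}{8}\right)\right) + \frac{176}{-77} = \left(-26923 + \left(\frac{91}{3} - \frac{59}{8}\right)\right) + 176 \left(- \frac{1}{77}\right) = \left(-26923 + \frac{551}{24}\right) - \frac{16}{7} = - \frac{645601}{24} - \frac{16}{7} = - \frac{4519591}{168}$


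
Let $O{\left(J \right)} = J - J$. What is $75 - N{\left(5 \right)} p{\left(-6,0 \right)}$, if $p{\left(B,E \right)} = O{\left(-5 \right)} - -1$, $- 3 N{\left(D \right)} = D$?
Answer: $\frac{230}{3} \approx 76.667$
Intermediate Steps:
$O{\left(J \right)} = 0$
$N{\left(D \right)} = - \frac{D}{3}$
$p{\left(B,E \right)} = 1$ ($p{\left(B,E \right)} = 0 - -1 = 0 + 1 = 1$)
$75 - N{\left(5 \right)} p{\left(-6,0 \right)} = 75 - \left(- \frac{1}{3}\right) 5 \cdot 1 = 75 - \left(- \frac{5}{3}\right) 1 = 75 - - \frac{5}{3} = 75 + \frac{5}{3} = \frac{230}{3}$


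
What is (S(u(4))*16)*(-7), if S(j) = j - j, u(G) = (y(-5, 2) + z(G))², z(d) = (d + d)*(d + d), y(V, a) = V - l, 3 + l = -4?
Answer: 0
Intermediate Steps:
l = -7 (l = -3 - 4 = -7)
y(V, a) = 7 + V (y(V, a) = V - 1*(-7) = V + 7 = 7 + V)
z(d) = 4*d² (z(d) = (2*d)*(2*d) = 4*d²)
u(G) = (2 + 4*G²)² (u(G) = ((7 - 5) + 4*G²)² = (2 + 4*G²)²)
S(j) = 0
(S(u(4))*16)*(-7) = (0*16)*(-7) = 0*(-7) = 0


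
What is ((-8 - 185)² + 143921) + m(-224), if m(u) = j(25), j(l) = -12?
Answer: 181158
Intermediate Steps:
m(u) = -12
((-8 - 185)² + 143921) + m(-224) = ((-8 - 185)² + 143921) - 12 = ((-193)² + 143921) - 12 = (37249 + 143921) - 12 = 181170 - 12 = 181158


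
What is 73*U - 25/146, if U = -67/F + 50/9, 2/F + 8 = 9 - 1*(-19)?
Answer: -63735065/1314 ≈ -48505.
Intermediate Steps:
F = ⅒ (F = 2/(-8 + (9 - 1*(-19))) = 2/(-8 + (9 + 19)) = 2/(-8 + 28) = 2/20 = 2*(1/20) = ⅒ ≈ 0.10000)
U = -5980/9 (U = -67/⅒ + 50/9 = -67*10 + 50*(⅑) = -670 + 50/9 = -5980/9 ≈ -664.44)
73*U - 25/146 = 73*(-5980/9) - 25/146 = -436540/9 - 25*1/146 = -436540/9 - 25/146 = -63735065/1314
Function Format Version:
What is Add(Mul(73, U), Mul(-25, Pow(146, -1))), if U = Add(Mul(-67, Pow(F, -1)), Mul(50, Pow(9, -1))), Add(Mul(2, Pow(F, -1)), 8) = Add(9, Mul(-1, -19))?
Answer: Rational(-63735065, 1314) ≈ -48505.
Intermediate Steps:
F = Rational(1, 10) (F = Mul(2, Pow(Add(-8, Add(9, Mul(-1, -19))), -1)) = Mul(2, Pow(Add(-8, Add(9, 19)), -1)) = Mul(2, Pow(Add(-8, 28), -1)) = Mul(2, Pow(20, -1)) = Mul(2, Rational(1, 20)) = Rational(1, 10) ≈ 0.10000)
U = Rational(-5980, 9) (U = Add(Mul(-67, Pow(Rational(1, 10), -1)), Mul(50, Pow(9, -1))) = Add(Mul(-67, 10), Mul(50, Rational(1, 9))) = Add(-670, Rational(50, 9)) = Rational(-5980, 9) ≈ -664.44)
Add(Mul(73, U), Mul(-25, Pow(146, -1))) = Add(Mul(73, Rational(-5980, 9)), Mul(-25, Pow(146, -1))) = Add(Rational(-436540, 9), Mul(-25, Rational(1, 146))) = Add(Rational(-436540, 9), Rational(-25, 146)) = Rational(-63735065, 1314)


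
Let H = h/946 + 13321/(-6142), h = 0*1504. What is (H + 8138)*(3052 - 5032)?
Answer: -49470572250/3071 ≈ -1.6109e+7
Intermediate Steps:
h = 0
H = -13321/6142 (H = 0/946 + 13321/(-6142) = 0*(1/946) + 13321*(-1/6142) = 0 - 13321/6142 = -13321/6142 ≈ -2.1688)
(H + 8138)*(3052 - 5032) = (-13321/6142 + 8138)*(3052 - 5032) = (49970275/6142)*(-1980) = -49470572250/3071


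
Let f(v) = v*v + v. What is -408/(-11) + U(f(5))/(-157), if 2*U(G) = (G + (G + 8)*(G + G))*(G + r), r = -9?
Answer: -202749/1727 ≈ -117.40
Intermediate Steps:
f(v) = v + v**2 (f(v) = v**2 + v = v + v**2)
U(G) = (-9 + G)*(G + 2*G*(8 + G))/2 (U(G) = ((G + (G + 8)*(G + G))*(G - 9))/2 = ((G + (8 + G)*(2*G))*(-9 + G))/2 = ((G + 2*G*(8 + G))*(-9 + G))/2 = ((-9 + G)*(G + 2*G*(8 + G)))/2 = (-9 + G)*(G + 2*G*(8 + G))/2)
-408/(-11) + U(f(5))/(-157) = -408/(-11) + ((5*(1 + 5))*(-153 - 5*(1 + 5) + 2*(5*(1 + 5))**2)/2)/(-157) = -408*(-1/11) + ((5*6)*(-153 - 5*6 + 2*(5*6)**2)/2)*(-1/157) = 408/11 + ((1/2)*30*(-153 - 1*30 + 2*30**2))*(-1/157) = 408/11 + ((1/2)*30*(-153 - 30 + 2*900))*(-1/157) = 408/11 + ((1/2)*30*(-153 - 30 + 1800))*(-1/157) = 408/11 + ((1/2)*30*1617)*(-1/157) = 408/11 + 24255*(-1/157) = 408/11 - 24255/157 = -202749/1727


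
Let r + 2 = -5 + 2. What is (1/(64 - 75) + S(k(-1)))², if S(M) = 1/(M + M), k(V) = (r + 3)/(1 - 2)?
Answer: 49/1936 ≈ 0.025310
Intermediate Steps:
r = -5 (r = -2 + (-5 + 2) = -2 - 3 = -5)
k(V) = 2 (k(V) = (-5 + 3)/(1 - 2) = -2/(-1) = -1*(-2) = 2)
S(M) = 1/(2*M)
(1/(64 - 75) + S(k(-1)))² = (1/(64 - 75) + (½)/2)² = (1/(-11) + (½)*(½))² = (-1/11 + ¼)² = (7/44)² = 49/1936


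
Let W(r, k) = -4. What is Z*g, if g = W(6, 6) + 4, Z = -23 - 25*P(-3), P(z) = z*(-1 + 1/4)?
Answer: 0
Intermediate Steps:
P(z) = -3*z/4 (P(z) = z*(-1 + ¼) = z*(-¾) = -3*z/4)
Z = -317/4 (Z = -23 - (-75)*(-3)/4 = -23 - 25*9/4 = -23 - 225/4 = -317/4 ≈ -79.250)
g = 0 (g = -4 + 4 = 0)
Z*g = -317/4*0 = 0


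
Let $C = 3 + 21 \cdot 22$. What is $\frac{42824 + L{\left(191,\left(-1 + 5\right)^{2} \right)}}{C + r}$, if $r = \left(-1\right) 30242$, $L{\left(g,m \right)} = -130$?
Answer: $- \frac{42694}{29777} \approx -1.4338$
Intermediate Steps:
$r = -30242$
$C = 465$ ($C = 3 + 462 = 465$)
$\frac{42824 + L{\left(191,\left(-1 + 5\right)^{2} \right)}}{C + r} = \frac{42824 - 130}{465 - 30242} = \frac{42694}{-29777} = 42694 \left(- \frac{1}{29777}\right) = - \frac{42694}{29777}$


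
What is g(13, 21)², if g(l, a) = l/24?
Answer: 169/576 ≈ 0.29340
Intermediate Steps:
g(l, a) = l/24 (g(l, a) = l*(1/24) = l/24)
g(13, 21)² = ((1/24)*13)² = (13/24)² = 169/576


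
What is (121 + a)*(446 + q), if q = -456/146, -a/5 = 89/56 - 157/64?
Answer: 907551595/16352 ≈ 55501.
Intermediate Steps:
a = 1935/448 (a = -5*(89/56 - 157/64) = -5*(-387/448) = 1935/448 ≈ 4.3192)
q = -228/73 (q = -456*1/146 = -228/73 ≈ -3.1233)
(121 + a)*(446 + q) = (121 + 1935/448)*(446 - 228/73) = (56143/448)*(32330/73) = 907551595/16352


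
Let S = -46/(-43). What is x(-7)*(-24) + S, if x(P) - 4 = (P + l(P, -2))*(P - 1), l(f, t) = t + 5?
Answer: -37106/43 ≈ -862.93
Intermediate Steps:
l(f, t) = 5 + t
x(P) = 4 + (-1 + P)*(3 + P) (x(P) = 4 + (P + (5 - 2))*(P - 1) = 4 + (P + 3)*(-1 + P) = 4 + (3 + P)*(-1 + P) = 4 + (-1 + P)*(3 + P))
S = 46/43 (S = -46*(-1/43) = 46/43 ≈ 1.0698)
x(-7)*(-24) + S = (1 + (-7)**2 + 2*(-7))*(-24) + 46/43 = (1 + 49 - 14)*(-24) + 46/43 = 36*(-24) + 46/43 = -864 + 46/43 = -37106/43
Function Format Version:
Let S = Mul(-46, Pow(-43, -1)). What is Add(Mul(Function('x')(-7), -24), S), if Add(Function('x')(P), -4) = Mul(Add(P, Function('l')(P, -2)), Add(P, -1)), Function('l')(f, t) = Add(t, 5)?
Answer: Rational(-37106, 43) ≈ -862.93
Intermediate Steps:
Function('l')(f, t) = Add(5, t)
Function('x')(P) = Add(4, Mul(Add(-1, P), Add(3, P))) (Function('x')(P) = Add(4, Mul(Add(P, Add(5, -2)), Add(P, -1))) = Add(4, Mul(Add(P, 3), Add(-1, P))) = Add(4, Mul(Add(3, P), Add(-1, P))) = Add(4, Mul(Add(-1, P), Add(3, P))))
S = Rational(46, 43) (S = Mul(-46, Rational(-1, 43)) = Rational(46, 43) ≈ 1.0698)
Add(Mul(Function('x')(-7), -24), S) = Add(Mul(Add(1, Pow(-7, 2), Mul(2, -7)), -24), Rational(46, 43)) = Add(Mul(Add(1, 49, -14), -24), Rational(46, 43)) = Add(Mul(36, -24), Rational(46, 43)) = Add(-864, Rational(46, 43)) = Rational(-37106, 43)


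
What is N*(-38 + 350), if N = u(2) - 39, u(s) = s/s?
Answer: -11856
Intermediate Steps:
u(s) = 1
N = -38 (N = 1 - 39 = -38)
N*(-38 + 350) = -38*(-38 + 350) = -38*312 = -11856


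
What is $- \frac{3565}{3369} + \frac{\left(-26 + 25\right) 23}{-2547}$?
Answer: $- \frac{3000856}{2860281} \approx -1.0491$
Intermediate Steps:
$- \frac{3565}{3369} + \frac{\left(-26 + 25\right) 23}{-2547} = \left(-3565\right) \frac{1}{3369} + \left(-1\right) 23 \left(- \frac{1}{2547}\right) = - \frac{3565}{3369} - - \frac{23}{2547} = - \frac{3565}{3369} + \frac{23}{2547} = - \frac{3000856}{2860281}$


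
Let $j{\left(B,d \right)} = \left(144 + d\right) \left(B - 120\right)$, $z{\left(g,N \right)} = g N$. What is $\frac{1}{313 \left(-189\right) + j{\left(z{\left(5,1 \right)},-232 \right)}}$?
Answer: $- \frac{1}{49037} \approx -2.0393 \cdot 10^{-5}$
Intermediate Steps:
$z{\left(g,N \right)} = N g$
$j{\left(B,d \right)} = \left(-120 + B\right) \left(144 + d\right)$ ($j{\left(B,d \right)} = \left(144 + d\right) \left(-120 + B\right) = \left(-120 + B\right) \left(144 + d\right)$)
$\frac{1}{313 \left(-189\right) + j{\left(z{\left(5,1 \right)},-232 \right)}} = \frac{1}{313 \left(-189\right) + \left(-17280 - -27840 + 144 \cdot 1 \cdot 5 + 1 \cdot 5 \left(-232\right)\right)} = \frac{1}{-59157 + \left(-17280 + 27840 + 144 \cdot 5 + 5 \left(-232\right)\right)} = \frac{1}{-59157 + \left(-17280 + 27840 + 720 - 1160\right)} = \frac{1}{-59157 + 10120} = \frac{1}{-49037} = - \frac{1}{49037}$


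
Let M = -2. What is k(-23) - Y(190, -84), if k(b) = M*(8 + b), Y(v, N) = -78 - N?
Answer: 24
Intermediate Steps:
k(b) = -16 - 2*b (k(b) = -2*(8 + b) = -16 - 2*b)
k(-23) - Y(190, -84) = (-16 - 2*(-23)) - (-78 - 1*(-84)) = (-16 + 46) - (-78 + 84) = 30 - 1*6 = 30 - 6 = 24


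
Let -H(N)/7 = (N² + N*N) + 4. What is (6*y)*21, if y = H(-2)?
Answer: -10584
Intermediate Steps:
H(N) = -28 - 14*N² (H(N) = -7*((N² + N*N) + 4) = -7*((N² + N²) + 4) = -7*(2*N² + 4) = -7*(4 + 2*N²) = -28 - 14*N²)
y = -84 (y = -28 - 14*(-2)² = -28 - 14*4 = -28 - 56 = -84)
(6*y)*21 = (6*(-84))*21 = -504*21 = -10584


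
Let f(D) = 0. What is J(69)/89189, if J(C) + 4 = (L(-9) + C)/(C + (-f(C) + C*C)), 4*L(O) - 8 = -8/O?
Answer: -173239/3877045830 ≈ -4.4683e-5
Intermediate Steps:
L(O) = 2 - 2/O (L(O) = 2 + (-8/O)/4 = 2 - 2/O)
J(C) = -4 + (20/9 + C)/(C + C²) (J(C) = -4 + ((2 - 2/(-9)) + C)/(C + (-1*0 + C*C)) = -4 + ((2 - 2*(-⅑)) + C)/(C + (0 + C²)) = -4 + ((2 + 2/9) + C)/(C + C²) = -4 + (20/9 + C)/(C + C²))
J(69)/89189 = ((⅑)*(20 - 36*69² - 27*69)/(69*(1 + 69)))/89189 = ((⅑)*(1/69)*(20 - 36*4761 - 1863)/70)*(1/89189) = ((⅑)*(1/69)*(1/70)*(20 - 171396 - 1863))*(1/89189) = ((⅑)*(1/69)*(1/70)*(-173239))*(1/89189) = -173239/43470*1/89189 = -173239/3877045830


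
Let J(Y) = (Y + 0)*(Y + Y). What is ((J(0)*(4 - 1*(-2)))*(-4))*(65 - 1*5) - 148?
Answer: -148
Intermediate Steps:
J(Y) = 2*Y² (J(Y) = Y*(2*Y) = 2*Y²)
((J(0)*(4 - 1*(-2)))*(-4))*(65 - 1*5) - 148 = (((2*0²)*(4 - 1*(-2)))*(-4))*(65 - 1*5) - 148 = (((2*0)*(4 + 2))*(-4))*(65 - 5) - 148 = ((0*6)*(-4))*60 - 148 = (0*(-4))*60 - 148 = 0*60 - 148 = 0 - 148 = -148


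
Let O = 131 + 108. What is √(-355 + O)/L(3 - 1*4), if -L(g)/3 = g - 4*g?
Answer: -2*I*√29/9 ≈ -1.1967*I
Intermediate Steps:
L(g) = 9*g (L(g) = -3*(g - 4*g) = -(-9)*g = 9*g)
O = 239
√(-355 + O)/L(3 - 1*4) = √(-355 + 239)/((9*(3 - 1*4))) = √(-116)/((9*(3 - 4))) = (2*I*√29)/((9*(-1))) = (2*I*√29)/(-9) = (2*I*√29)*(-⅑) = -2*I*√29/9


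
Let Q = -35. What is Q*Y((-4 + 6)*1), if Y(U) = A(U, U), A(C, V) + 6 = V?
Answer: 140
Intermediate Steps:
A(C, V) = -6 + V
Y(U) = -6 + U
Q*Y((-4 + 6)*1) = -35*(-6 + (-4 + 6)*1) = -35*(-6 + 2*1) = -35*(-6 + 2) = -35*(-4) = 140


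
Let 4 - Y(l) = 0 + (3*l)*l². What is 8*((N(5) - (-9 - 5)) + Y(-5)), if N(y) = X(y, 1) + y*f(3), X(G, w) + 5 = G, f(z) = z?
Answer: 3264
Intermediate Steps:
X(G, w) = -5 + G
N(y) = -5 + 4*y (N(y) = (-5 + y) + y*3 = (-5 + y) + 3*y = -5 + 4*y)
Y(l) = 4 - 3*l³ (Y(l) = 4 - (0 + (3*l)*l²) = 4 - (0 + 3*l³) = 4 - 3*l³)
8*((N(5) - (-9 - 5)) + Y(-5)) = 8*(((-5 + 4*5) - (-9 - 5)) + (4 - 3*(-5)³)) = 8*(((-5 + 20) - 1*(-14)) + (4 - 3*(-125))) = 8*((15 + 14) + (4 + 375)) = 8*(29 + 379) = 8*408 = 3264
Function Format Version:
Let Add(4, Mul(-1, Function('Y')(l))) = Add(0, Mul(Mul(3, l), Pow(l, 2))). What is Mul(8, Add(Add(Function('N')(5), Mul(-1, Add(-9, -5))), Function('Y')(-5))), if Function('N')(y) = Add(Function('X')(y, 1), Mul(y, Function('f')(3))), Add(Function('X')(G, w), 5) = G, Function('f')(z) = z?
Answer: 3264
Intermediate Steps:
Function('X')(G, w) = Add(-5, G)
Function('N')(y) = Add(-5, Mul(4, y)) (Function('N')(y) = Add(Add(-5, y), Mul(y, 3)) = Add(Add(-5, y), Mul(3, y)) = Add(-5, Mul(4, y)))
Function('Y')(l) = Add(4, Mul(-3, Pow(l, 3))) (Function('Y')(l) = Add(4, Mul(-1, Add(0, Mul(Mul(3, l), Pow(l, 2))))) = Add(4, Mul(-1, Add(0, Mul(3, Pow(l, 3))))) = Add(4, Mul(-1, Mul(3, Pow(l, 3)))) = Add(4, Mul(-3, Pow(l, 3))))
Mul(8, Add(Add(Function('N')(5), Mul(-1, Add(-9, -5))), Function('Y')(-5))) = Mul(8, Add(Add(Add(-5, Mul(4, 5)), Mul(-1, Add(-9, -5))), Add(4, Mul(-3, Pow(-5, 3))))) = Mul(8, Add(Add(Add(-5, 20), Mul(-1, -14)), Add(4, Mul(-3, -125)))) = Mul(8, Add(Add(15, 14), Add(4, 375))) = Mul(8, Add(29, 379)) = Mul(8, 408) = 3264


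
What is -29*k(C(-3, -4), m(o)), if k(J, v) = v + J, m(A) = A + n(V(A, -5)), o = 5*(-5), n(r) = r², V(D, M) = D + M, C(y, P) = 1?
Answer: -25404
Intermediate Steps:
o = -25
m(A) = A + (-5 + A)² (m(A) = A + (A - 5)² = A + (-5 + A)²)
k(J, v) = J + v
-29*k(C(-3, -4), m(o)) = -29*(1 + (-25 + (-5 - 25)²)) = -29*(1 + (-25 + (-30)²)) = -29*(1 + (-25 + 900)) = -29*(1 + 875) = -29*876 = -25404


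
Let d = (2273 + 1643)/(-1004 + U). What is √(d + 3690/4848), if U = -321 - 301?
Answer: I*√177703863594/328452 ≈ 1.2834*I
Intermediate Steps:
U = -622
d = -1958/813 (d = (2273 + 1643)/(-1004 - 622) = 3916/(-1626) = 3916*(-1/1626) = -1958/813 ≈ -2.4084)
√(d + 3690/4848) = √(-1958/813 + 3690/4848) = √(-1958/813 + 3690*(1/4848)) = √(-1958/813 + 615/808) = √(-1082069/656904) = I*√177703863594/328452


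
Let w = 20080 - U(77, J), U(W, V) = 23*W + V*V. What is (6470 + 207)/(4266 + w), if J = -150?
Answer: 6677/75 ≈ 89.027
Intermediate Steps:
U(W, V) = V² + 23*W (U(W, V) = 23*W + V² = V² + 23*W)
w = -4191 (w = 20080 - ((-150)² + 23*77) = 20080 - (22500 + 1771) = 20080 - 1*24271 = 20080 - 24271 = -4191)
(6470 + 207)/(4266 + w) = (6470 + 207)/(4266 - 4191) = 6677/75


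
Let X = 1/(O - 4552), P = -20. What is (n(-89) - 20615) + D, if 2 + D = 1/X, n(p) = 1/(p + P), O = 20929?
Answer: -462161/109 ≈ -4240.0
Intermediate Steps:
n(p) = 1/(-20 + p) (n(p) = 1/(p - 20) = 1/(-20 + p))
X = 1/16377 (X = 1/(20929 - 4552) = 1/16377 ≈ 6.1061e-5)
D = 16375 (D = -2 + 1/(1/16377) = -2 + 16377 = 16375)
(n(-89) - 20615) + D = (1/(-20 - 89) - 20615) + 16375 = (1/(-109) - 20615) + 16375 = (-1/109 - 20615) + 16375 = -2247036/109 + 16375 = -462161/109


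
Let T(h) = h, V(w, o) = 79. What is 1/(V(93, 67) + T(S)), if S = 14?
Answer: 1/93 ≈ 0.010753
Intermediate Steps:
1/(V(93, 67) + T(S)) = 1/(79 + 14) = 1/93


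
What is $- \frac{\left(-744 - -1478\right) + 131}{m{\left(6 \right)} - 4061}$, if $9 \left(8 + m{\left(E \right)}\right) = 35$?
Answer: $\frac{7785}{36586} \approx 0.21279$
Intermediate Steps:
$m{\left(E \right)} = - \frac{37}{9}$ ($m{\left(E \right)} = -8 + \frac{1}{9} \cdot 35 = -8 + \frac{35}{9} = - \frac{37}{9}$)
$- \frac{\left(-744 - -1478\right) + 131}{m{\left(6 \right)} - 4061} = - \frac{\left(-744 - -1478\right) + 131}{- \frac{37}{9} - 4061} = - \frac{\left(-744 + 1478\right) + 131}{- \frac{36586}{9}} = - \frac{\left(734 + 131\right) \left(-9\right)}{36586} = - \frac{865 \left(-9\right)}{36586} = \left(-1\right) \left(- \frac{7785}{36586}\right) = \frac{7785}{36586}$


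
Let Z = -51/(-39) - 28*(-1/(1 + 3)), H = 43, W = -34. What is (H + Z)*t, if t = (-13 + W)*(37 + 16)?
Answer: -1661497/13 ≈ -1.2781e+5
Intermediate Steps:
Z = 108/13 (Z = -51*(-1/39) - 28/(4*(-1)) = 17/13 - 28/(-4) = 17/13 - 28*(-¼) = 17/13 + 7 = 108/13 ≈ 8.3077)
t = -2491 (t = (-13 - 34)*(37 + 16) = -47*53 = -2491)
(H + Z)*t = (43 + 108/13)*(-2491) = (667/13)*(-2491) = -1661497/13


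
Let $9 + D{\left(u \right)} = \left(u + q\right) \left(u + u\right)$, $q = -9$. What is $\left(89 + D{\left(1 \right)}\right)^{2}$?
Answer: $4096$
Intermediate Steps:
$D{\left(u \right)} = -9 + 2 u \left(-9 + u\right)$ ($D{\left(u \right)} = -9 + \left(u - 9\right) \left(u + u\right) = -9 + \left(-9 + u\right) 2 u = -9 + 2 u \left(-9 + u\right)$)
$\left(89 + D{\left(1 \right)}\right)^{2} = \left(89 - \left(27 - 2\right)\right)^{2} = \left(89 - 25\right)^{2} = 64^{2} = 4096$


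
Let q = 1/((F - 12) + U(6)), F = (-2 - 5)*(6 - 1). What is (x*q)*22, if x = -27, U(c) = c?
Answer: 594/41 ≈ 14.488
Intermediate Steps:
F = -35 (F = -7*5 = -35)
q = -1/41 (q = 1/((-35 - 12) + 6) = 1/(-47 + 6) = 1/(-41) = -1/41 ≈ -0.024390)
(x*q)*22 = -27*(-1/41)*22 = (27/41)*22 = 594/41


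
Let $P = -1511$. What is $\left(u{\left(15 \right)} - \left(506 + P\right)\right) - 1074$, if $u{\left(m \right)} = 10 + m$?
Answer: $-44$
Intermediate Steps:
$\left(u{\left(15 \right)} - \left(506 + P\right)\right) - 1074 = \left(\left(10 + 15\right) - -1005\right) - 1074 = \left(25 + \left(-506 + 1511\right)\right) - 1074 = \left(25 + 1005\right) - 1074 = 1030 - 1074 = -44$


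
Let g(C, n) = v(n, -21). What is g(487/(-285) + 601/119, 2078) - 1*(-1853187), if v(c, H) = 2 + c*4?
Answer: 1861501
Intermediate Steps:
v(c, H) = 2 + 4*c
g(C, n) = 2 + 4*n
g(487/(-285) + 601/119, 2078) - 1*(-1853187) = (2 + 4*2078) - 1*(-1853187) = (2 + 8312) + 1853187 = 8314 + 1853187 = 1861501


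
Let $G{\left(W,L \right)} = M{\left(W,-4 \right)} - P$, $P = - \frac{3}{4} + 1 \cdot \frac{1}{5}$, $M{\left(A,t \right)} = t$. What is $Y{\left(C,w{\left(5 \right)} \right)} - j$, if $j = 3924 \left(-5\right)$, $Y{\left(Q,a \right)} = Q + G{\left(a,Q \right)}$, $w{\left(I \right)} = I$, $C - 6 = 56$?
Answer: $\frac{393571}{20} \approx 19679.0$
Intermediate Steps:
$C = 62$ ($C = 6 + 56 = 62$)
$P = - \frac{11}{20}$ ($P = \left(-3\right) \frac{1}{4} + 1 \cdot \frac{1}{5} = - \frac{3}{4} + \frac{1}{5} = - \frac{11}{20} \approx -0.55$)
$G{\left(W,L \right)} = - \frac{69}{20}$ ($G{\left(W,L \right)} = -4 - - \frac{11}{20} = -4 + \frac{11}{20} = - \frac{69}{20}$)
$Y{\left(Q,a \right)} = - \frac{69}{20} + Q$ ($Y{\left(Q,a \right)} = Q - \frac{69}{20} = - \frac{69}{20} + Q$)
$j = -19620$
$Y{\left(C,w{\left(5 \right)} \right)} - j = \left(- \frac{69}{20} + 62\right) - -19620 = \frac{1171}{20} + 19620 = \frac{393571}{20}$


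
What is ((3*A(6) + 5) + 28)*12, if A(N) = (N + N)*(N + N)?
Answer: 5580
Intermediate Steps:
A(N) = 4*N**2 (A(N) = (2*N)*(2*N) = 4*N**2)
((3*A(6) + 5) + 28)*12 = ((3*(4*6**2) + 5) + 28)*12 = ((3*(4*36) + 5) + 28)*12 = ((3*144 + 5) + 28)*12 = ((432 + 5) + 28)*12 = (437 + 28)*12 = 465*12 = 5580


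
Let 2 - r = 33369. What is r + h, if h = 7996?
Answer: -25371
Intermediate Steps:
r = -33367 (r = 2 - 1*33369 = 2 - 33369 = -33367)
r + h = -33367 + 7996 = -25371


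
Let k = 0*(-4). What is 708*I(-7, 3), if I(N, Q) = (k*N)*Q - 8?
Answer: -5664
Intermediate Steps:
k = 0
I(N, Q) = -8 (I(N, Q) = (0*N)*Q - 8 = 0*Q - 8 = 0 - 8 = -8)
708*I(-7, 3) = 708*(-8) = -5664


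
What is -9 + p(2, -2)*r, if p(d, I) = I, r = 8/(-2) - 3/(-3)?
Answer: -3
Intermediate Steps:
r = -3 (r = 8*(-½) - 3*(-⅓) = -4 + 1 = -3)
-9 + p(2, -2)*r = -9 - 2*(-3) = -9 + 6 = -3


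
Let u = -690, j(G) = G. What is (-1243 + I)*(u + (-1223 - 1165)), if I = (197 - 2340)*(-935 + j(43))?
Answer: -5879943414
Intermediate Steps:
I = 1911556 (I = (197 - 2340)*(-935 + 43) = -2143*(-892) = 1911556)
(-1243 + I)*(u + (-1223 - 1165)) = (-1243 + 1911556)*(-690 + (-1223 - 1165)) = 1910313*(-690 - 2388) = 1910313*(-3078) = -5879943414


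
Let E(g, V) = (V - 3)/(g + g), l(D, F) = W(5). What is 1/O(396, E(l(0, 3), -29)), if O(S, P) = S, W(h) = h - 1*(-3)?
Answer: 1/396 ≈ 0.0025253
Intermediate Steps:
W(h) = 3 + h (W(h) = h + 3 = 3 + h)
l(D, F) = 8 (l(D, F) = 3 + 5 = 8)
E(g, V) = (-3 + V)/(2*g) (E(g, V) = (-3 + V)/((2*g)) = (-3 + V)*(1/(2*g)) = (-3 + V)/(2*g))
1/O(396, E(l(0, 3), -29)) = 1/396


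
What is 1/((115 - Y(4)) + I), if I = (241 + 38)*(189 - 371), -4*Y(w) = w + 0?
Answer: -1/50662 ≈ -1.9739e-5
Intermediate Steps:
Y(w) = -w/4 (Y(w) = -(w + 0)/4 = -w/4)
I = -50778 (I = 279*(-182) = -50778)
1/((115 - Y(4)) + I) = 1/((115 - (-1)*4/4) - 50778) = 1/((115 - 1*(-1)) - 50778) = 1/((115 + 1) - 50778) = 1/(116 - 50778) = 1/(-50662) = -1/50662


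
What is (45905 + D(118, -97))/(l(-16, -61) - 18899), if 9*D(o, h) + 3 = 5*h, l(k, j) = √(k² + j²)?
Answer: -3156133/1300896 - 167*√3977/1300896 ≈ -2.4342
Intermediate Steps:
l(k, j) = √(j² + k²)
D(o, h) = -⅓ + 5*h/9 (D(o, h) = -⅓ + (5*h)/9 = -⅓ + 5*h/9)
(45905 + D(118, -97))/(l(-16, -61) - 18899) = (45905 + (-⅓ + (5/9)*(-97)))/(√((-61)² + (-16)²) - 18899) = (45905 + (-⅓ - 485/9))/(√(3721 + 256) - 18899) = (45905 - 488/9)/(√3977 - 18899) = 412657/(9*(-18899 + √3977))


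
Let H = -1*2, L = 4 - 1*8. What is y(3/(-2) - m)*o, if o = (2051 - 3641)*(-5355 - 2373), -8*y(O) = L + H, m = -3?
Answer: 9215640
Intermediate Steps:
L = -4 (L = 4 - 8 = -4)
H = -2
y(O) = ¾ (y(O) = -(-4 - 2)/8 = -⅛*(-6) = ¾)
o = 12287520 (o = -1590*(-7728) = 12287520)
y(3/(-2) - m)*o = (¾)*12287520 = 9215640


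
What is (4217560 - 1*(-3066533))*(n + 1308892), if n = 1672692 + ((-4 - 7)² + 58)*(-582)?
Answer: 20959292902758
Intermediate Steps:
n = 1568514 (n = 1672692 + ((-11)² + 58)*(-582) = 1672692 + (121 + 58)*(-582) = 1672692 + 179*(-582) = 1672692 - 104178 = 1568514)
(4217560 - 1*(-3066533))*(n + 1308892) = (4217560 - 1*(-3066533))*(1568514 + 1308892) = (4217560 + 3066533)*2877406 = 7284093*2877406 = 20959292902758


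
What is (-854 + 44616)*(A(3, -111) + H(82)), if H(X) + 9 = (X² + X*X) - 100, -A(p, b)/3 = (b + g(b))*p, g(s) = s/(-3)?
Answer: 612886810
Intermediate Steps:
g(s) = -s/3 (g(s) = s*(-⅓) = -s/3)
A(p, b) = -2*b*p (A(p, b) = -3*(b - b/3)*p = -3*2*b/3*p = -2*b*p)
H(X) = -109 + 2*X² (H(X) = -9 + ((X² + X*X) - 100) = -9 + ((X² + X²) - 100) = -9 + (2*X² - 100) = -9 + (-100 + 2*X²) = -109 + 2*X²)
(-854 + 44616)*(A(3, -111) + H(82)) = (-854 + 44616)*(-2*(-111)*3 + (-109 + 2*82²)) = 43762*(666 + (-109 + 2*6724)) = 43762*(666 + (-109 + 13448)) = 43762*(666 + 13339) = 43762*14005 = 612886810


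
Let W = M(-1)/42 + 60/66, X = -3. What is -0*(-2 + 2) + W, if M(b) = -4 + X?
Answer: 49/66 ≈ 0.74242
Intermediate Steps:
M(b) = -7 (M(b) = -4 - 3 = -7)
W = 49/66 (W = -7/42 + 60/66 = -7*1/42 + 60*(1/66) = -1/6 + 10/11 = 49/66 ≈ 0.74242)
-0*(-2 + 2) + W = -0*(-2 + 2) + 49/66 = -0*0 + 49/66 = -38*0 + 49/66 = 0 + 49/66 = 49/66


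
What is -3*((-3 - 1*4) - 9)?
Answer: 48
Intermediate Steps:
-3*((-3 - 1*4) - 9) = -3*((-3 - 4) - 9) = -3*(-7 - 9) = -3*(-16) = 48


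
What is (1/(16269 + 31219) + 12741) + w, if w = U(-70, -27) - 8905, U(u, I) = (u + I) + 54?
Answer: 180121985/47488 ≈ 3793.0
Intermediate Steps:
U(u, I) = 54 + I + u (U(u, I) = (I + u) + 54 = 54 + I + u)
w = -8948 (w = (54 - 27 - 70) - 8905 = -43 - 8905 = -8948)
(1/(16269 + 31219) + 12741) + w = (1/(16269 + 31219) + 12741) - 8948 = (1/47488 + 12741) - 8948 = 605044609/47488 - 8948 = 180121985/47488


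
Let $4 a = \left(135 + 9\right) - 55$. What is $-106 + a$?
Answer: $- \frac{335}{4} \approx -83.75$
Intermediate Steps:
$a = \frac{89}{4}$ ($a = \frac{\left(135 + 9\right) - 55}{4} = \frac{144 - 55}{4} = \frac{1}{4} \cdot 89 = \frac{89}{4} \approx 22.25$)
$-106 + a = -106 + \frac{89}{4} = - \frac{335}{4}$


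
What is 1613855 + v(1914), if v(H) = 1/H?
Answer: 3088918471/1914 ≈ 1.6139e+6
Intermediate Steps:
1613855 + v(1914) = 1613855 + 1/1914 = 3088918471/1914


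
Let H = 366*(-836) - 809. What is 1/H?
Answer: -1/306785 ≈ -3.2596e-6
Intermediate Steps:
H = -306785 (H = -305976 - 809 = -306785)
1/H = 1/(-306785) = -1/306785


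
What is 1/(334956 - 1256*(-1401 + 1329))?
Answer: 1/425388 ≈ 2.3508e-6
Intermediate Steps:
1/(334956 - 1256*(-1401 + 1329)) = 1/(334956 - 1256*(-72)) = 1/(334956 + 90432) = 1/425388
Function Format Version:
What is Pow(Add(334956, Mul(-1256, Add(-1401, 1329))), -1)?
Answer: Rational(1, 425388) ≈ 2.3508e-6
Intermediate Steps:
Pow(Add(334956, Mul(-1256, Add(-1401, 1329))), -1) = Pow(Add(334956, Mul(-1256, -72)), -1) = Pow(Add(334956, 90432), -1) = Pow(425388, -1) = Rational(1, 425388)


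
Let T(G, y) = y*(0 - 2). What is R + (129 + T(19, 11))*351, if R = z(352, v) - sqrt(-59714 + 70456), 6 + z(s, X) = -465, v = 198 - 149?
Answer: 37086 - sqrt(10742) ≈ 36982.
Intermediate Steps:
v = 49
T(G, y) = -2*y (T(G, y) = y*(-2) = -2*y)
z(s, X) = -471 (z(s, X) = -6 - 465 = -471)
R = -471 - sqrt(10742) (R = -471 - sqrt(-59714 + 70456) = -471 - sqrt(10742) ≈ -574.64)
R + (129 + T(19, 11))*351 = (-471 - sqrt(10742)) + (129 - 2*11)*351 = (-471 - sqrt(10742)) + (129 - 22)*351 = (-471 - sqrt(10742)) + 107*351 = (-471 - sqrt(10742)) + 37557 = 37086 - sqrt(10742)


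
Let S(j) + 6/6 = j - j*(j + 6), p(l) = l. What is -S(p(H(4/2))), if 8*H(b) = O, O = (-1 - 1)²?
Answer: 15/4 ≈ 3.7500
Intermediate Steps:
O = 4 (O = (-2)² = 4)
H(b) = ½ (H(b) = (⅛)*4 = ½)
S(j) = -1 + j - j*(6 + j) (S(j) = -1 + (j - j*(j + 6)) = -1 + (j - j*(6 + j)) = -1 + j - j*(6 + j))
-S(p(H(4/2))) = -(-1 - (½)² - 5*½) = -(-1 - 1*¼ - 5/2) = -(-1 - ¼ - 5/2) = -1*(-15/4) = 15/4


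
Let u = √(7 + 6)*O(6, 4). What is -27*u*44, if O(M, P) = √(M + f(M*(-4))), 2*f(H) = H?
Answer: -1188*I*√78 ≈ -10492.0*I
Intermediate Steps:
f(H) = H/2
O(M, P) = √(-M) (O(M, P) = √(M + (M*(-4))/2) = √(M + (-4*M)/2) = √(M - 2*M) = √(-M))
u = I*√78 (u = √(7 + 6)*√(-1*6) = √13*√(-6) = √13*(I*√6) = I*√78 ≈ 8.8318*I)
-27*u*44 = -27*I*√78*44 = -1188*I*√78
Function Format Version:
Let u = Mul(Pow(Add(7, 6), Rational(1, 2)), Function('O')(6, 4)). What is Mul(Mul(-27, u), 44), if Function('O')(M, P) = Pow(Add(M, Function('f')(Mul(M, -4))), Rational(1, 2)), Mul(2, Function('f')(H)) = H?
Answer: Mul(-1188, I, Pow(78, Rational(1, 2))) ≈ Mul(-10492., I)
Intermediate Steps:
Function('f')(H) = Mul(Rational(1, 2), H)
Function('O')(M, P) = Pow(Mul(-1, M), Rational(1, 2)) (Function('O')(M, P) = Pow(Add(M, Mul(Rational(1, 2), Mul(M, -4))), Rational(1, 2)) = Pow(Add(M, Mul(Rational(1, 2), Mul(-4, M))), Rational(1, 2)) = Pow(Add(M, Mul(-2, M)), Rational(1, 2)) = Pow(Mul(-1, M), Rational(1, 2)))
u = Mul(I, Pow(78, Rational(1, 2))) (u = Mul(Pow(Add(7, 6), Rational(1, 2)), Pow(Mul(-1, 6), Rational(1, 2))) = Mul(Pow(13, Rational(1, 2)), Pow(-6, Rational(1, 2))) = Mul(Pow(13, Rational(1, 2)), Mul(I, Pow(6, Rational(1, 2)))) = Mul(I, Pow(78, Rational(1, 2))) ≈ Mul(8.8318, I))
Mul(Mul(-27, u), 44) = Mul(Mul(-27, Mul(I, Pow(78, Rational(1, 2)))), 44) = Mul(Mul(-27, I, Pow(78, Rational(1, 2))), 44) = Mul(-1188, I, Pow(78, Rational(1, 2)))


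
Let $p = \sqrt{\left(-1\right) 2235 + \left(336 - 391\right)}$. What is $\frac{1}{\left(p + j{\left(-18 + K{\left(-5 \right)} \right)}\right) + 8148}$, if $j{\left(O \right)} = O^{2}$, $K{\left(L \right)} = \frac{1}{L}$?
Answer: $\frac{5299525}{44937375611} - \frac{625 i \sqrt{2290}}{44937375611} \approx 0.00011793 - 6.6556 \cdot 10^{-7} i$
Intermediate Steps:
$p = i \sqrt{2290}$ ($p = \sqrt{-2235 - 55} = \sqrt{-2290} = i \sqrt{2290} \approx 47.854 i$)
$\frac{1}{\left(p + j{\left(-18 + K{\left(-5 \right)} \right)}\right) + 8148} = \frac{1}{\left(i \sqrt{2290} + \left(-18 + \frac{1}{-5}\right)^{2}\right) + 8148} = \frac{1}{\left(i \sqrt{2290} + \left(-18 - \frac{1}{5}\right)^{2}\right) + 8148} = \frac{1}{\left(i \sqrt{2290} + \left(- \frac{91}{5}\right)^{2}\right) + 8148} = \frac{1}{\left(i \sqrt{2290} + \frac{8281}{25}\right) + 8148} = \frac{1}{\left(\frac{8281}{25} + i \sqrt{2290}\right) + 8148} = \frac{1}{\frac{211981}{25} + i \sqrt{2290}}$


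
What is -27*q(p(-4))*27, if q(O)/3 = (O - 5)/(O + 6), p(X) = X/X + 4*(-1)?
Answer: 5832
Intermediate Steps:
p(X) = -3 (p(X) = 1 - 4 = -3)
q(O) = 3*(-5 + O)/(6 + O) (q(O) = 3*((O - 5)/(O + 6)) = 3*((-5 + O)/(6 + O)) = 3*(-5 + O)/(6 + O))
-27*q(p(-4))*27 = -81*(-5 - 3)/(6 - 3)*27 = -81*(-8)/3*27 = -27*(-8)*27 = 216*27 = 5832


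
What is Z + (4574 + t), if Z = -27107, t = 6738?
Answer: -15795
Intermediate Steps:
Z + (4574 + t) = -27107 + (4574 + 6738) = -27107 + 11312 = -15795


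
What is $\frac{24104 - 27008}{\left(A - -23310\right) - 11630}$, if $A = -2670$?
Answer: $- \frac{1452}{4505} \approx -0.32231$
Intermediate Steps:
$\frac{24104 - 27008}{\left(A - -23310\right) - 11630} = \frac{24104 - 27008}{\left(-2670 - -23310\right) - 11630} = - \frac{2904}{\left(-2670 + 23310\right) - 11630} = - \frac{2904}{20640 - 11630} = - \frac{2904}{9010} = \left(-2904\right) \frac{1}{9010} = - \frac{1452}{4505}$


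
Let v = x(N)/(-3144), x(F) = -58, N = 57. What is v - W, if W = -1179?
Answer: 1853417/1572 ≈ 1179.0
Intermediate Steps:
v = 29/1572 (v = -58/(-3144) = -58*(-1/3144) = 29/1572 ≈ 0.018448)
v - W = 29/1572 - 1*(-1179) = 29/1572 + 1179 = 1853417/1572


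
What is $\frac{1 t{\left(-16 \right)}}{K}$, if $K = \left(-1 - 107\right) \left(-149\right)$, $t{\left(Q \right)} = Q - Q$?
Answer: $0$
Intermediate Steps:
$t{\left(Q \right)} = 0$
$K = 16092$ ($K = \left(-108\right) \left(-149\right) = 16092$)
$\frac{1 t{\left(-16 \right)}}{K} = \frac{1 \cdot 0}{16092} = 0 \cdot \frac{1}{16092} = 0$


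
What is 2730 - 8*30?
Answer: 2490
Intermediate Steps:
2730 - 8*30 = 2730 - 1*240 = 2730 - 240 = 2490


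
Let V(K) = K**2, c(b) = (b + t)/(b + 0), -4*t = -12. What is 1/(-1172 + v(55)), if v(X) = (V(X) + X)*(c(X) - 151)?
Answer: -1/463004 ≈ -2.1598e-6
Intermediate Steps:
t = 3 (t = -1/4*(-12) = 3)
c(b) = (3 + b)/b (c(b) = (b + 3)/(b + 0) = (3 + b)/b)
v(X) = (-151 + (3 + X)/X)*(X + X**2) (v(X) = (X**2 + X)*((3 + X)/X - 151) = (X + X**2)*(-151 + (3 + X)/X) = (-151 + (3 + X)/X)*(X + X**2))
1/(-1172 + v(55)) = 1/(-1172 + (3 - 150*55**2 - 147*55)) = 1/(-1172 + (3 - 150*3025 - 8085)) = 1/(-1172 + (3 - 453750 - 8085)) = 1/(-1172 - 461832) = 1/(-463004) = -1/463004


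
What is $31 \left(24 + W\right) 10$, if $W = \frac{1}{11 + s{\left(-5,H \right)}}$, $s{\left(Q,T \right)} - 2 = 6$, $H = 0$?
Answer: $\frac{141670}{19} \approx 7456.3$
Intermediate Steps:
$s{\left(Q,T \right)} = 8$ ($s{\left(Q,T \right)} = 2 + 6 = 8$)
$W = \frac{1}{19}$ ($W = \frac{1}{11 + 8} = \frac{1}{19} \approx 0.052632$)
$31 \left(24 + W\right) 10 = 31 \left(24 + \frac{1}{19}\right) 10 = 31 \cdot \frac{457}{19} \cdot 10 = \frac{14167}{19} \cdot 10 = \frac{141670}{19}$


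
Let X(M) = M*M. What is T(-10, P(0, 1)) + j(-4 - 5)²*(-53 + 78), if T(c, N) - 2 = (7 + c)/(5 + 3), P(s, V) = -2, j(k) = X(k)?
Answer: 1312213/8 ≈ 1.6403e+5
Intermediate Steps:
X(M) = M²
j(k) = k²
T(c, N) = 23/8 + c/8 (T(c, N) = 2 + (7 + c)/(5 + 3) = 2 + (7 + c)/8 = 2 + (7 + c)*(⅛) = 2 + (7/8 + c/8) = 23/8 + c/8)
T(-10, P(0, 1)) + j(-4 - 5)²*(-53 + 78) = (23/8 + (⅛)*(-10)) + ((-4 - 5)²)²*(-53 + 78) = (23/8 - 5/4) + ((-9)²)²*25 = 13/8 + 81²*25 = 13/8 + 6561*25 = 13/8 + 164025 = 1312213/8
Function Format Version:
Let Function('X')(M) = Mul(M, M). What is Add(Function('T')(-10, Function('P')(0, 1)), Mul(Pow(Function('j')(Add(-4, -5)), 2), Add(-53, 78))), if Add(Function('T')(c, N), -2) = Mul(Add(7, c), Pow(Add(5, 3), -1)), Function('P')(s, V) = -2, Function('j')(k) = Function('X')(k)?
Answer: Rational(1312213, 8) ≈ 1.6403e+5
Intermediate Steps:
Function('X')(M) = Pow(M, 2)
Function('j')(k) = Pow(k, 2)
Function('T')(c, N) = Add(Rational(23, 8), Mul(Rational(1, 8), c)) (Function('T')(c, N) = Add(2, Mul(Add(7, c), Pow(Add(5, 3), -1))) = Add(2, Mul(Add(7, c), Pow(8, -1))) = Add(2, Mul(Add(7, c), Rational(1, 8))) = Add(2, Add(Rational(7, 8), Mul(Rational(1, 8), c))) = Add(Rational(23, 8), Mul(Rational(1, 8), c)))
Add(Function('T')(-10, Function('P')(0, 1)), Mul(Pow(Function('j')(Add(-4, -5)), 2), Add(-53, 78))) = Add(Add(Rational(23, 8), Mul(Rational(1, 8), -10)), Mul(Pow(Pow(Add(-4, -5), 2), 2), Add(-53, 78))) = Add(Add(Rational(23, 8), Rational(-5, 4)), Mul(Pow(Pow(-9, 2), 2), 25)) = Add(Rational(13, 8), Mul(Pow(81, 2), 25)) = Add(Rational(13, 8), Mul(6561, 25)) = Add(Rational(13, 8), 164025) = Rational(1312213, 8)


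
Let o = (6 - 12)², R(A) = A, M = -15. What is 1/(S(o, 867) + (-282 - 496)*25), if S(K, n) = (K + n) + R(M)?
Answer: -1/18562 ≈ -5.3874e-5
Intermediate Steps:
o = 36 (o = (-6)² = 36)
S(K, n) = -15 + K + n (S(K, n) = (K + n) - 15 = -15 + K + n)
1/(S(o, 867) + (-282 - 496)*25) = 1/((-15 + 36 + 867) + (-282 - 496)*25) = 1/(888 - 778*25) = 1/(888 - 19450) = 1/(-18562) = -1/18562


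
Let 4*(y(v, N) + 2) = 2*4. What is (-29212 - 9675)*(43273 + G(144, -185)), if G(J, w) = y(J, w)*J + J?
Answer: -1688356879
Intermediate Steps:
y(v, N) = 0 (y(v, N) = -2 + (2*4)/4 = -2 + (¼)*8 = -2 + 2 = 0)
G(J, w) = J (G(J, w) = 0*J + J = 0 + J = J)
(-29212 - 9675)*(43273 + G(144, -185)) = (-29212 - 9675)*(43273 + 144) = -38887*43417 = -1688356879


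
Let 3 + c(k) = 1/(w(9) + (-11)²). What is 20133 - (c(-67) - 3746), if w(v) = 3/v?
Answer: 8693045/364 ≈ 23882.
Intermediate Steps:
c(k) = -1089/364 (c(k) = -3 + 1/(3/9 + (-11)²) = -3 + 1/(3*(⅑) + 121) = -3 + 1/(⅓ + 121) = -3 + 1/(364/3) = -3 + 3/364 = -1089/364)
20133 - (c(-67) - 3746) = 20133 - (-1089/364 - 3746) = 20133 - 1*(-1364633/364) = 20133 + 1364633/364 = 8693045/364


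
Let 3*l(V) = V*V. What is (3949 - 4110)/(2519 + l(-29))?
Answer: -483/8398 ≈ -0.057514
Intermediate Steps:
l(V) = V**2/3 (l(V) = (V*V)/3 = V**2/3)
(3949 - 4110)/(2519 + l(-29)) = (3949 - 4110)/(2519 + (1/3)*(-29)**2) = -161/(2519 + (1/3)*841) = -161/(2519 + 841/3) = -161/8398/3 = -161*3/8398 = -483/8398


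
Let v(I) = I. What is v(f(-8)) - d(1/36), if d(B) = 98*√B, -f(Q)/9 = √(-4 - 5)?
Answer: -49/3 - 27*I ≈ -16.333 - 27.0*I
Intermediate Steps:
f(Q) = -27*I (f(Q) = -9*√(-4 - 5) = -27*I)
v(f(-8)) - d(1/36) = -27*I - 98*√(1/36) = -27*I - 98/6 = -27*I - 1*49/3 = -27*I - 49/3 = -49/3 - 27*I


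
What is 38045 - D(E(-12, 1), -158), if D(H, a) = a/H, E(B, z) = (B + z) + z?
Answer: 190146/5 ≈ 38029.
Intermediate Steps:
E(B, z) = B + 2*z
38045 - D(E(-12, 1), -158) = 38045 - (-158)/(-12 + 2*1) = 38045 - (-158)/(-12 + 2) = 38045 - (-158)/(-10) = 38045 - (-158)*(-1)/10 = 38045 - 1*79/5 = 38045 - 79/5 = 190146/5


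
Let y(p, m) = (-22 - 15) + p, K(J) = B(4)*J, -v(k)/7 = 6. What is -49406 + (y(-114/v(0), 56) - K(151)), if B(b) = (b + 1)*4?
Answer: -367222/7 ≈ -52460.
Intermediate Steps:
B(b) = 4 + 4*b (B(b) = (1 + b)*4 = 4 + 4*b)
v(k) = -42 (v(k) = -7*6 = -42)
K(J) = 20*J (K(J) = (4 + 4*4)*J = (4 + 16)*J = 20*J)
y(p, m) = -37 + p
-49406 + (y(-114/v(0), 56) - K(151)) = -49406 + ((-37 - 114/(-42)) - 20*151) = -49406 + ((-37 - 114*(-1/42)) - 1*3020) = -49406 + ((-37 + 19/7) - 3020) = -49406 + (-240/7 - 3020) = -49406 - 21380/7 = -367222/7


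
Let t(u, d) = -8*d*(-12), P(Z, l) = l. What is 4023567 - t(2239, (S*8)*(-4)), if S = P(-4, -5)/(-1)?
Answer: 4038927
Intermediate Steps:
S = 5 (S = -5/(-1) = -5*(-1) = 5)
t(u, d) = 96*d
4023567 - t(2239, (S*8)*(-4)) = 4023567 - 96*(5*8)*(-4) = 4023567 - 96*40*(-4) = 4023567 - 96*(-160) = 4023567 - 1*(-15360) = 4023567 + 15360 = 4038927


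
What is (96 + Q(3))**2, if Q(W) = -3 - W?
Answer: 8100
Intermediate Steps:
(96 + Q(3))**2 = (96 + (-3 - 1*3))**2 = (96 + (-3 - 3))**2 = (96 - 6)**2 = 90**2 = 8100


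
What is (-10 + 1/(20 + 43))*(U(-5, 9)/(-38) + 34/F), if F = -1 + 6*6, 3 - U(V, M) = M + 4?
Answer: -516409/41895 ≈ -12.326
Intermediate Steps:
U(V, M) = -1 - M (U(V, M) = 3 - (M + 4) = 3 - (4 + M) = 3 + (-4 - M) = -1 - M)
F = 35 (F = -1 + 36 = 35)
(-10 + 1/(20 + 43))*(U(-5, 9)/(-38) + 34/F) = (-10 + 1/(20 + 43))*((-1 - 1*9)/(-38) + 34/35) = (-10 + 1/63)*((-1 - 9)*(-1/38) + 34*(1/35)) = (-10 + 1/63)*(-10*(-1/38) + 34/35) = -629*(5/19 + 34/35)/63 = -629/63*821/665 = -516409/41895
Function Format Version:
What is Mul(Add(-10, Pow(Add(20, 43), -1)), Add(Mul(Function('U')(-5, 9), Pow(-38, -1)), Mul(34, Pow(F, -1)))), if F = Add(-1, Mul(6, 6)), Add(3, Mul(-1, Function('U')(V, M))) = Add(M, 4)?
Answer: Rational(-516409, 41895) ≈ -12.326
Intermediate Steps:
Function('U')(V, M) = Add(-1, Mul(-1, M)) (Function('U')(V, M) = Add(3, Mul(-1, Add(M, 4))) = Add(3, Mul(-1, Add(4, M))) = Add(3, Add(-4, Mul(-1, M))) = Add(-1, Mul(-1, M)))
F = 35 (F = Add(-1, 36) = 35)
Mul(Add(-10, Pow(Add(20, 43), -1)), Add(Mul(Function('U')(-5, 9), Pow(-38, -1)), Mul(34, Pow(F, -1)))) = Mul(Add(-10, Pow(Add(20, 43), -1)), Add(Mul(Add(-1, Mul(-1, 9)), Pow(-38, -1)), Mul(34, Pow(35, -1)))) = Mul(Add(-10, Pow(63, -1)), Add(Mul(Add(-1, -9), Rational(-1, 38)), Mul(34, Rational(1, 35)))) = Mul(Add(-10, Rational(1, 63)), Add(Mul(-10, Rational(-1, 38)), Rational(34, 35))) = Mul(Rational(-629, 63), Add(Rational(5, 19), Rational(34, 35))) = Mul(Rational(-629, 63), Rational(821, 665)) = Rational(-516409, 41895)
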